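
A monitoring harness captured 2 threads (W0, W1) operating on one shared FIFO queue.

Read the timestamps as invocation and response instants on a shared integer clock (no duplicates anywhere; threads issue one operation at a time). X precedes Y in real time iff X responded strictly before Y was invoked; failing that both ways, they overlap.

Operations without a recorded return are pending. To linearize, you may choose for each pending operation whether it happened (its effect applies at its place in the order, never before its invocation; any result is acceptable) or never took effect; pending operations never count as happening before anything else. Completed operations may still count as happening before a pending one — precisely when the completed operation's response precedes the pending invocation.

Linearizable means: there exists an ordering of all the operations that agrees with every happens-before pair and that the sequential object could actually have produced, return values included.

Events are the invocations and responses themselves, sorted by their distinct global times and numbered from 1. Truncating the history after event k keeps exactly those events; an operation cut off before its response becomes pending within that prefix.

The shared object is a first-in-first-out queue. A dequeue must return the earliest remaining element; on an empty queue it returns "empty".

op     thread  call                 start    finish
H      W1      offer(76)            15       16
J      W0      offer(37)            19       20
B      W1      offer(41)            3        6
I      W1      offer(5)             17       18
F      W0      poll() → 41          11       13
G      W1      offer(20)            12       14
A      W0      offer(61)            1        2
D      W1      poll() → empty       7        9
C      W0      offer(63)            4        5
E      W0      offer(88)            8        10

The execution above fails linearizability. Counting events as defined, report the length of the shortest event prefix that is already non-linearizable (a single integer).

events 1..8 are linearizable, e.g. via A, B, C:
step 1: A offer(61) — queue <61>
step 2: B offer(41) — queue <61,41>
step 3: C offer(63) — queue <61,41,63>
include event 9 — D responding at 9 — and every candidate order breaks
no completion choice of the 1 pending operation (E) rescues it — every subset was tried
take A, B, C, D (pending dropped): step 4 already fails, because D poll() → empty cannot occur there
take A, C, B, D (pending dropped): step 4 already fails, because D poll() → empty cannot occur there

9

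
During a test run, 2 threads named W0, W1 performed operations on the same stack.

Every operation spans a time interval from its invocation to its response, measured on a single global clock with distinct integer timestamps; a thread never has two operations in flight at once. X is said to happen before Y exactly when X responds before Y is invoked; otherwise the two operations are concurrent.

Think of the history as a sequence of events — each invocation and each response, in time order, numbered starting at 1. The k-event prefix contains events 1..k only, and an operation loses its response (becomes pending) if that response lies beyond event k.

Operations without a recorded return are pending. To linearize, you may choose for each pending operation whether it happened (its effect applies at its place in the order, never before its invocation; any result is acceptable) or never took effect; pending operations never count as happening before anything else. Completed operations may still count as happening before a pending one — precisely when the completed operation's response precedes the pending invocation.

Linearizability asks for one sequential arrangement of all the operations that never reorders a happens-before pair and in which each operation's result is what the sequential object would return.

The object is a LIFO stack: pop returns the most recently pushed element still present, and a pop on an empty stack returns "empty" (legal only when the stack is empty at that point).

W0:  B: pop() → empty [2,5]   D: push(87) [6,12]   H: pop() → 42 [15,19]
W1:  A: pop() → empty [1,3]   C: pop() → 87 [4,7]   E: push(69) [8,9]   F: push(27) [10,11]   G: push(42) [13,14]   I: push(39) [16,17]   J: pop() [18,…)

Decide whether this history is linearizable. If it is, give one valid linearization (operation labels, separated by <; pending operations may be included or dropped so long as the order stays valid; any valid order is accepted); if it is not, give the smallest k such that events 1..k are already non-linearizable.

linearizable — witness: A < B < D < C < E < F < G < H < I

1. A pop() → empty, leaving stack <>
2. B pop() → empty, leaving stack <>
3. D push(87), leaving stack <87>
4. C pop() → 87, leaving stack <>
5. E push(69), leaving stack <69>
6. F push(27), leaving stack <69,27>
7. G push(42), leaving stack <69,27,42>
8. H pop() → 42, leaving stack <69,27>
9. I push(39), leaving stack <69,27,39>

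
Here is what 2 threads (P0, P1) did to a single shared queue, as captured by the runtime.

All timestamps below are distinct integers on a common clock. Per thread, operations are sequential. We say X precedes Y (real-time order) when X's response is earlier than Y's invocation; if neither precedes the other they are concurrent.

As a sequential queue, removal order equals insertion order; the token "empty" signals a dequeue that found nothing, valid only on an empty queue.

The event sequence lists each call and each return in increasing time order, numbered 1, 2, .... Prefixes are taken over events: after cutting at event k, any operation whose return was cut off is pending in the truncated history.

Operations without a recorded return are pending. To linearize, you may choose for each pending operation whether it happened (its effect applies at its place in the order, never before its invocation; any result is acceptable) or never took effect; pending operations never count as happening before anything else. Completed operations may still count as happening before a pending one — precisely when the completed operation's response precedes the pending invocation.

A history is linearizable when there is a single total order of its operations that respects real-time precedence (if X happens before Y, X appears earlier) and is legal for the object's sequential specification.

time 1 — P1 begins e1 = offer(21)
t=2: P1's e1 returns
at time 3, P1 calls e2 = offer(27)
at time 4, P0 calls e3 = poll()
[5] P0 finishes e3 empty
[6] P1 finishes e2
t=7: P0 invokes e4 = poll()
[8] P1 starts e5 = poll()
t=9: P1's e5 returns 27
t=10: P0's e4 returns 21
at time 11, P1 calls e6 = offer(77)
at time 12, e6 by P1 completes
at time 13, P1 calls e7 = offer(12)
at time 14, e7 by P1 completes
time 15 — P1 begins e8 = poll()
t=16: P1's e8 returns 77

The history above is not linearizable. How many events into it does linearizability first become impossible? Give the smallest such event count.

events 1..4 are still linearizable — one witness is e1:
1. e1 offer(21), leaving queue <21>
adding event 5 (e3 responds at 5) leaves no legal real-time order
every completion of the 1 pending operation (e2) was checked; none linearizes
e.g. e1, e3 (pending dropped): illegal at step 2, since e3 poll() → empty cannot apply there

5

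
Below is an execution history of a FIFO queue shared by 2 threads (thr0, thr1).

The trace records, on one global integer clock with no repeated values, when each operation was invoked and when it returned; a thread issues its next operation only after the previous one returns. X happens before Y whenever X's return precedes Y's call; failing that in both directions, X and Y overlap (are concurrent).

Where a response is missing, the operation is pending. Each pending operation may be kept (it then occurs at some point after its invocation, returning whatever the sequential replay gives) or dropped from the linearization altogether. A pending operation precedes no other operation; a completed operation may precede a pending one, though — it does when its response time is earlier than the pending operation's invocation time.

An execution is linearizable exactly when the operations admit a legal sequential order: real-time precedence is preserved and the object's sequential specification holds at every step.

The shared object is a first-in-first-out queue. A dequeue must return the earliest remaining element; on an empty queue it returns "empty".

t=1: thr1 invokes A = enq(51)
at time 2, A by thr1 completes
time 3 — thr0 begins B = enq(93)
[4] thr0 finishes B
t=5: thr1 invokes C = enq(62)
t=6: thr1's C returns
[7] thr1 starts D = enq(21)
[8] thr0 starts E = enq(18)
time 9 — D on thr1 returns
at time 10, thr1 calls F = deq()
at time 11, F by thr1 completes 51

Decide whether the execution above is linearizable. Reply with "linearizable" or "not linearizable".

linearizable

one valid linearization: A, B, C, D, E, F
step 1: A enq(51) — queue <51>
step 2: B enq(93) — queue <51,93>
step 3: C enq(62) — queue <51,93,62>
step 4: D enq(21) — queue <51,93,62,21>
step 5: E enq(18) (pending, included) — queue <51,93,62,21,18>
step 6: F deq() → 51 — queue <93,62,21,18>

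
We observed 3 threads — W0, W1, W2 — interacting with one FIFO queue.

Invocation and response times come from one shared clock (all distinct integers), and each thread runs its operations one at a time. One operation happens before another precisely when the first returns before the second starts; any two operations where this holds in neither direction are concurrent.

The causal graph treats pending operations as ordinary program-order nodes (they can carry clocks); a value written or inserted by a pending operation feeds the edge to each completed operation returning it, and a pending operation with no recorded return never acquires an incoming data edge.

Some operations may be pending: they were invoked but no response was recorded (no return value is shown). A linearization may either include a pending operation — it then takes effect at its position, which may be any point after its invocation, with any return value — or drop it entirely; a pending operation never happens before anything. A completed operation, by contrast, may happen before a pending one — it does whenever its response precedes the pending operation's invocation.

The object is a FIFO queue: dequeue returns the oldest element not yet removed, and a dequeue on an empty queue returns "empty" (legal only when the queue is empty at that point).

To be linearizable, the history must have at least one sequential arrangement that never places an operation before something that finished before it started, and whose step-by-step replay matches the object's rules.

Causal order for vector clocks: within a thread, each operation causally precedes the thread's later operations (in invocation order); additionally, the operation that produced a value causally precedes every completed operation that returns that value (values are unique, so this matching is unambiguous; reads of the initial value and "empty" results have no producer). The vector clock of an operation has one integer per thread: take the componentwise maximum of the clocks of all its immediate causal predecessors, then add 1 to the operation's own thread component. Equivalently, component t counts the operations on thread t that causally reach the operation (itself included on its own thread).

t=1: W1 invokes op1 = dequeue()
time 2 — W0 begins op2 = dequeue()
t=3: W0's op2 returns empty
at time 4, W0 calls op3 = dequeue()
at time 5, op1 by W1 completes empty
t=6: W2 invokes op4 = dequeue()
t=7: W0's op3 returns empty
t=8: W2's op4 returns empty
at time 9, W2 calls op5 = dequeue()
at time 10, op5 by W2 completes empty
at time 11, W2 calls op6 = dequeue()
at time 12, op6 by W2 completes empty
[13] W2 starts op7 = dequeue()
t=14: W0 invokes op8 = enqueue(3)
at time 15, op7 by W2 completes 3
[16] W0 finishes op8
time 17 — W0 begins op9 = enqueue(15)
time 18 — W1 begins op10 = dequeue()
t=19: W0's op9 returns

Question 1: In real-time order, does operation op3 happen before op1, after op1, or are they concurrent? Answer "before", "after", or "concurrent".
op3 spans [4,7], op1 spans [1,5]
the intervals overlap in both directions

concurrent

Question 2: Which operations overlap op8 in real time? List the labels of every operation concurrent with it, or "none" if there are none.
overlap test against op8 [14,16]: concurrent iff the interval meets 14..16
op1 [1,5]: before
op2 [2,3]: before
op3 [4,7]: before
op4 [6,8]: before
op5 [9,10]: before
op6 [11,12]: before
op7 [13,15]: concurrent
op9 [17,19]: after
op10 [18,…): after

op7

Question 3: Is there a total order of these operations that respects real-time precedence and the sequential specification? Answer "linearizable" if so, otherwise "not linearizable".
witness order: op1, op2, op3, op4, op5, op6, op8, op7, op9
step 1: op1 dequeue() → empty — queue <>
step 2: op2 dequeue() → empty — queue <>
step 3: op3 dequeue() → empty — queue <>
step 4: op4 dequeue() → empty — queue <>
step 5: op5 dequeue() → empty — queue <>
step 6: op6 dequeue() → empty — queue <>
step 7: op8 enqueue(3) — queue <3>
step 8: op7 dequeue() → 3 — queue <>
step 9: op9 enqueue(15) — queue <15>

linearizable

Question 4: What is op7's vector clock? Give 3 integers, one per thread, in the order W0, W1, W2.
invoked at 6, op4 has no predecessors; its own W2 bump gives (0, 0, 1)
invoked at 1, op1 has no predecessors; its own W1 bump gives (0, 1, 0)
invoked at 2, op2 has no predecessors; its own W0 bump gives (1, 0, 0)
merge at op5 (invoked 9): VC(op4)=(0, 0, 1), own-thread bump on W2 → (0, 0, 2)
merge at op10 (invoked 18): VC(op1)=(0, 1, 0), own-thread bump on W1 → (0, 2, 0)
merge at op3 (invoked 4): VC(op2)=(1, 0, 0), own-thread bump on W0 → (2, 0, 0)
merge at op6 (invoked 11): VC(op5)=(0, 0, 2), own-thread bump on W2 → (0, 0, 3)
merge at op8 (invoked 14): VC(op3)=(2, 0, 0), own-thread bump on W0 → (3, 0, 0)
merge at op9 (invoked 17): VC(op8)=(3, 0, 0), own-thread bump on W0 → (4, 0, 0)
merge at op7 (invoked 13): VC(op6)=(0, 0, 3), VC(op8)=(3, 0, 0), own-thread bump on W2 → (3, 0, 4)
target: VC(op7) = (3, 0, 4)

(3, 0, 4)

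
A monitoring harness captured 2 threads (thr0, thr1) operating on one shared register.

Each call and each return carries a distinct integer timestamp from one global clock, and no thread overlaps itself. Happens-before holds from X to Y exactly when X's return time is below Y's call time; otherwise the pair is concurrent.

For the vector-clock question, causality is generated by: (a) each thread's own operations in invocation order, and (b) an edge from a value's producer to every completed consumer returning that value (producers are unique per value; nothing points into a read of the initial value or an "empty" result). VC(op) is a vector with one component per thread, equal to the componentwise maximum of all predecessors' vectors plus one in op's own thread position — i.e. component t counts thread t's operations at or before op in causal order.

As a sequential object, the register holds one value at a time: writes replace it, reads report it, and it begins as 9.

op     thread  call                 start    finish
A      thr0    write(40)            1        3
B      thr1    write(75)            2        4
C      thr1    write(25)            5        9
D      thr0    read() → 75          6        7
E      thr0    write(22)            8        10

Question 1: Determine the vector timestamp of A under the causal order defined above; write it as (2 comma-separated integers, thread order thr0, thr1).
Answer: (1, 0)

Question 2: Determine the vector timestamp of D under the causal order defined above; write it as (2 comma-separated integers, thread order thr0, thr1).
Answer: (2, 1)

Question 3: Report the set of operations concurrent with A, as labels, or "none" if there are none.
Answer: B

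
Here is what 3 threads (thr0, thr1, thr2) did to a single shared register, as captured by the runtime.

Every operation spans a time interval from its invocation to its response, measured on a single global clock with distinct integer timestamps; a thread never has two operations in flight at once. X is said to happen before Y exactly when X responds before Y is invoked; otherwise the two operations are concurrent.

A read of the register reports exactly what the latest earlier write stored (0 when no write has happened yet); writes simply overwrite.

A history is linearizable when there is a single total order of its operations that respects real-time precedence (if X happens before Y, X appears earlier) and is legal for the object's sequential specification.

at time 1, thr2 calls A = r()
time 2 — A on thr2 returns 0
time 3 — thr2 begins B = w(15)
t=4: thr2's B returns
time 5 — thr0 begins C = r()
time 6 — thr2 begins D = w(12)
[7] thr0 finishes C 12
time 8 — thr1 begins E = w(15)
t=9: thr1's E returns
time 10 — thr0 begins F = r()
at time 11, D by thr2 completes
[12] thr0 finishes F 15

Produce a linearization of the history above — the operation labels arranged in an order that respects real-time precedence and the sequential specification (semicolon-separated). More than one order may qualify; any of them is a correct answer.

after step 1 (A r() → 0): value 0
after step 2 (B w(15)): value 15
after step 3 (D w(12)): value 12
after step 4 (C r() → 12): value 12
after step 5 (E w(15)): value 15
after step 6 (F r() → 15): value 15

A; B; D; C; E; F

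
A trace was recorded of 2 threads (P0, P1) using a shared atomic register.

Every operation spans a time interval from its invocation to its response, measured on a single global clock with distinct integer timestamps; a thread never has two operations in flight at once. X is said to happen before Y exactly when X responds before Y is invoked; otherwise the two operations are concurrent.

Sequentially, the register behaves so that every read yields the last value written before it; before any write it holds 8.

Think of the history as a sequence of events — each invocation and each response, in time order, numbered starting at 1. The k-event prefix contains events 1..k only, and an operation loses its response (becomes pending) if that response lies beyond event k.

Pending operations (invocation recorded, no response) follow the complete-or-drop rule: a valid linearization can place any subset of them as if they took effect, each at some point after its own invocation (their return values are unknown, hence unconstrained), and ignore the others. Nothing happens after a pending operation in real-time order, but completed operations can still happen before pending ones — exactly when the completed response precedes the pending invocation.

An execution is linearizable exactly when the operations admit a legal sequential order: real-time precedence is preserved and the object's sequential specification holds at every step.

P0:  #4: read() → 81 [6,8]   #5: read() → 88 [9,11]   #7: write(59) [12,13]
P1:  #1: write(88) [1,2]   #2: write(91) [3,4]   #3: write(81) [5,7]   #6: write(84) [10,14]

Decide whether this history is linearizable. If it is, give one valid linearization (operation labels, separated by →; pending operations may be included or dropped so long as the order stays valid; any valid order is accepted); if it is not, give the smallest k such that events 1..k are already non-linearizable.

not linearizable — minimal violating prefix: 11 events

through event 10 a valid linearization exists; event 11 (#5 responding at time 11) ends that
2 orders of the 5 completed atomic register ops respect real time; none is legal
every completion of the 1 pending operation (#6) was checked; none linearizes
for example #1, #2, #3, #4, #5 (pending dropped) fails at step 5: #5 read() → 88 is not legal there
for example #1, #2, #4, #3, #5 (pending dropped) fails at step 3: #4 read() → 81 is not legal there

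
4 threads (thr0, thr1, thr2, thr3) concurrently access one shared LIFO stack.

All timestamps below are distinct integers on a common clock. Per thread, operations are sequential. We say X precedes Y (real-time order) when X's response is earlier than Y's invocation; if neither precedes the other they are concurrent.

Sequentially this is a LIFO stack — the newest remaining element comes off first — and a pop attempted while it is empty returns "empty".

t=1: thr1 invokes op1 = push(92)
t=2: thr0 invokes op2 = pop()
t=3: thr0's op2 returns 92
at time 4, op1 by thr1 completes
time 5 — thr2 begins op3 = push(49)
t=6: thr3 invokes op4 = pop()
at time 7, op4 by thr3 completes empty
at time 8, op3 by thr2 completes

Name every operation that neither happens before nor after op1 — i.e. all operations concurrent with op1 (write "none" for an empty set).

op2

op1 runs from 1 to 4; window-overlapping ops are concurrent
op2 [2,3]: concurrent
op3 [5,8]: after
op4 [6,7]: after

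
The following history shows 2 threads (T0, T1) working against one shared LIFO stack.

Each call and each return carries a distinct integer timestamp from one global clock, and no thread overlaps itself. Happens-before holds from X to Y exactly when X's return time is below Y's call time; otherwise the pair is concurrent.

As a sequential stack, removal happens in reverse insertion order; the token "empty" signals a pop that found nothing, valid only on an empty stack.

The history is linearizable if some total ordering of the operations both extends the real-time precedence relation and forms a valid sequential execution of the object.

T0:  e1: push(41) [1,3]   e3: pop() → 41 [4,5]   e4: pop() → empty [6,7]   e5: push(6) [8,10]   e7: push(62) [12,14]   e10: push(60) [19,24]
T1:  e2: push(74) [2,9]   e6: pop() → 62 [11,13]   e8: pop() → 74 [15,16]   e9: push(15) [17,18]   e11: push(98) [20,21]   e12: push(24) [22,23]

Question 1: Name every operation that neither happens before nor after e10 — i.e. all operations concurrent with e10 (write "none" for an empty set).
e11, e12

e10 runs from 19 to 24; window-overlapping ops are concurrent
e1 [1,3]: before
e2 [2,9]: before
e3 [4,5]: before
e4 [6,7]: before
e5 [8,10]: before
e6 [11,13]: before
e7 [12,14]: before
e8 [15,16]: before
e9 [17,18]: before
e11 [20,21]: concurrent
e12 [22,23]: concurrent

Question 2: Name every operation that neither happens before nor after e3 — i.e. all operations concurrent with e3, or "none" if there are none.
e2

e3 spans [4,5]; an op avoiding the whole window 4..5 is ordered, any other is concurrent
e1 [1,3]: before
e2 [2,9]: concurrent
e4 [6,7]: after
e5 [8,10]: after
e6 [11,13]: after
e7 [12,14]: after
e8 [15,16]: after
e9 [17,18]: after
e10 [19,24]: after
e11 [20,21]: after
e12 [22,23]: after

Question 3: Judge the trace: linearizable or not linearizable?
linearizable

one valid linearization: e1, e3, e4, e5, e2, e7, e6, e8, e9, e10, e11, e12
1. e1 push(41), leaving stack <41>
2. e3 pop() → 41, leaving stack <>
3. e4 pop() → empty, leaving stack <>
4. e5 push(6), leaving stack <6>
5. e2 push(74), leaving stack <6,74>
6. e7 push(62), leaving stack <6,74,62>
7. e6 pop() → 62, leaving stack <6,74>
8. e8 pop() → 74, leaving stack <6>
9. e9 push(15), leaving stack <6,15>
10. e10 push(60), leaving stack <6,15,60>
11. e11 push(98), leaving stack <6,15,60,98>
12. e12 push(24), leaving stack <6,15,60,98,24>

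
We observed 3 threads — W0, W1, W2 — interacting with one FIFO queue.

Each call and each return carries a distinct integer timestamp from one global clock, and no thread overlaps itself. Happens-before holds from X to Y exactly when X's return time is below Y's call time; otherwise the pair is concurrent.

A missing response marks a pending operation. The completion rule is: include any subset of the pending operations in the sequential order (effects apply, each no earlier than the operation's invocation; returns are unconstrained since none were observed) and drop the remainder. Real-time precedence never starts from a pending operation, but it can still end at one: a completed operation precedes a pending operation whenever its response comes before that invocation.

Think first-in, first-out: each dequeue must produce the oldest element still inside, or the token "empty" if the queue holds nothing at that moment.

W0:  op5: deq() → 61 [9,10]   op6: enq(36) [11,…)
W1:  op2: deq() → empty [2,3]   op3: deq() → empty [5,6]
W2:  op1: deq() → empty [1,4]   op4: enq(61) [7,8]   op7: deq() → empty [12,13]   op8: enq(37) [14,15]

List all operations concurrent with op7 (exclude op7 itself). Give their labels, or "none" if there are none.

op6

op7 spans [12,13]: anything still running between times 12 and 13 counts as concurrent
op1 [1,4]: before
op2 [2,3]: before
op3 [5,6]: before
op4 [7,8]: before
op5 [9,10]: before
op6 [11,…): concurrent
op8 [14,15]: after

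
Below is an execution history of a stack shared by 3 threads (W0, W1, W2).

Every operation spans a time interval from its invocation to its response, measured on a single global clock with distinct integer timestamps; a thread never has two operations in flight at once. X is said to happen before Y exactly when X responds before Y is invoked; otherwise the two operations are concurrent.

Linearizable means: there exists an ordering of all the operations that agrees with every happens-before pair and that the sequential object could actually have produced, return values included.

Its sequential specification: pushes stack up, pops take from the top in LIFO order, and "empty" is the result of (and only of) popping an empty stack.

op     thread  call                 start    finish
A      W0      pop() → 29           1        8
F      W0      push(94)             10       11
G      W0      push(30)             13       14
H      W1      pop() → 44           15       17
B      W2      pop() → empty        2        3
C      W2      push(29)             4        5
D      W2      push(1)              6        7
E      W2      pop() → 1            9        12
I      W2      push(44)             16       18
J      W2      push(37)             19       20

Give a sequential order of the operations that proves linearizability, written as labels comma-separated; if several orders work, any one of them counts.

after step 1 (B pop() → empty): stack <>
after step 2 (C push(29)): stack <29>
after step 3 (A pop() → 29): stack <>
after step 4 (D push(1)): stack <1>
after step 5 (E pop() → 1): stack <>
after step 6 (F push(94)): stack <94>
after step 7 (G push(30)): stack <94,30>
after step 8 (I push(44)): stack <94,30,44>
after step 9 (H pop() → 44): stack <94,30>
after step 10 (J push(37)): stack <94,30,37>

B, C, A, D, E, F, G, I, H, J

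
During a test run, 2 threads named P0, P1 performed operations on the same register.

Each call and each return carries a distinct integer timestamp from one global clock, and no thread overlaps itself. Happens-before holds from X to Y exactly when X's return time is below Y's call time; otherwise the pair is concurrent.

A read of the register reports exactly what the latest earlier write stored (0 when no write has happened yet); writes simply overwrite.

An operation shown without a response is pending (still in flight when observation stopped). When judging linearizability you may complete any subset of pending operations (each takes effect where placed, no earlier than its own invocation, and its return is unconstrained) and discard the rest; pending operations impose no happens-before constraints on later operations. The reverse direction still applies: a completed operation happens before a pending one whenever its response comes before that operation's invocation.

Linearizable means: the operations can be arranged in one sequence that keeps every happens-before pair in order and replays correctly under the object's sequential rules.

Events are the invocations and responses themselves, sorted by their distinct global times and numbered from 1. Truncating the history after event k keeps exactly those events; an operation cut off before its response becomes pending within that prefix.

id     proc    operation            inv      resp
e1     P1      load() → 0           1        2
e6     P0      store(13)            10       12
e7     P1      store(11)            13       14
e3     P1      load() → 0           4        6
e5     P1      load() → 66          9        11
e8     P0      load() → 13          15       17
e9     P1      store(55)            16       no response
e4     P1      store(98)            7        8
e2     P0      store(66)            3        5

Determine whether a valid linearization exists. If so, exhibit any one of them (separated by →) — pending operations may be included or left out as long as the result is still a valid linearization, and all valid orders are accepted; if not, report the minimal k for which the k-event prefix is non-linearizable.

not linearizable — minimal violating prefix: 11 events

through event 10 a valid linearization exists; event 11 (e5 responding at time 11) ends that
5 completed operations, 2 real-time-consistent orders — every register replay fails
every completion of the 1 pending operation (e6) was checked; none linearizes
sample order e1, e2, e3, e4, e5 (pending dropped) stalls at step 3 — e3 load() → 0 has no legal effect
sample order e1, e3, e2, e4, e5 (pending dropped) stalls at step 5 — e5 load() → 66 has no legal effect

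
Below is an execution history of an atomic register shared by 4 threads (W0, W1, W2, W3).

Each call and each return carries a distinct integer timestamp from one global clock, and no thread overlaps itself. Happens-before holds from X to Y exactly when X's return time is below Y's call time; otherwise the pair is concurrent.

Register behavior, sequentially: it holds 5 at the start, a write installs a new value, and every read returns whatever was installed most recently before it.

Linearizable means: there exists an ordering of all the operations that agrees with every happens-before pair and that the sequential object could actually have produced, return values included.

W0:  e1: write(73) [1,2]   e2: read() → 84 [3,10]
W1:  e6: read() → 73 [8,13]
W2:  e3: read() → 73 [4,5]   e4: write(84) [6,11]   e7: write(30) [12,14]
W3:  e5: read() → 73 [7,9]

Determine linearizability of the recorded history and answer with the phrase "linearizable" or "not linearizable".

linearizable

a witness: e1, e3, e5, e6, e4, e2, e7
1. e1 write(73), leaving value 73
2. e3 read() → 73, leaving value 73
3. e5 read() → 73, leaving value 73
4. e6 read() → 73, leaving value 73
5. e4 write(84), leaving value 84
6. e2 read() → 84, leaving value 84
7. e7 write(30), leaving value 30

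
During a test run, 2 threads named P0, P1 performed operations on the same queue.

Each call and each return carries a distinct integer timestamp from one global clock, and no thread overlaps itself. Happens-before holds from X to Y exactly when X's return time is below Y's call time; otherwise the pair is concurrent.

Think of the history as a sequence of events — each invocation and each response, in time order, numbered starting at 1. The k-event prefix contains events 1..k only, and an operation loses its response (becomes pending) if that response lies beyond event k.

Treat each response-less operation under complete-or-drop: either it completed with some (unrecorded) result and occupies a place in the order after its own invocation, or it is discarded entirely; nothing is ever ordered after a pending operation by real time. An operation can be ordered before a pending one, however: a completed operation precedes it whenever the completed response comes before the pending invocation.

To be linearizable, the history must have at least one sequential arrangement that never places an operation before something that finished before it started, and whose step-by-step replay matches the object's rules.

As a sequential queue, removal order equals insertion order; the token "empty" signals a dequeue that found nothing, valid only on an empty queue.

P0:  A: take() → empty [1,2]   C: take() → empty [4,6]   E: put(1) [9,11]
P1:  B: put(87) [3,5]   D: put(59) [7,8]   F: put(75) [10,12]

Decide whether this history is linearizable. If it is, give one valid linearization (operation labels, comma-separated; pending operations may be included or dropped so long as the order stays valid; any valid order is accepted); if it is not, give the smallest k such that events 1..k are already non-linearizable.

linearizable — witness: A, C, B, D, E, F

step 1: A take() → empty — queue <>
step 2: C take() → empty — queue <>
step 3: B put(87) — queue <87>
step 4: D put(59) — queue <87,59>
step 5: E put(1) — queue <87,59,1>
step 6: F put(75) — queue <87,59,1,75>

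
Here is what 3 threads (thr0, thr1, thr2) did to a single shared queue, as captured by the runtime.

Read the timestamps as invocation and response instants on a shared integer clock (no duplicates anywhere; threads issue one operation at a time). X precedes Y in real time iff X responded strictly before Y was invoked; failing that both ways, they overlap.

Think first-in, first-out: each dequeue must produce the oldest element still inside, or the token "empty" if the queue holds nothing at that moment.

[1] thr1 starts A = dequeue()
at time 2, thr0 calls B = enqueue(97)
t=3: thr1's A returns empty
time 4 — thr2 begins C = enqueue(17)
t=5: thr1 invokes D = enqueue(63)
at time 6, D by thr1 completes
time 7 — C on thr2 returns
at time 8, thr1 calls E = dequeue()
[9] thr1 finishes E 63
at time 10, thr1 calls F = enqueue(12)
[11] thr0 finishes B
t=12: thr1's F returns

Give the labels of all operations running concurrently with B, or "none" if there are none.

A, C, D, E, F

B spans [2,11]: anything still running between times 2 and 11 counts as concurrent
A [1,3]: concurrent
C [4,7]: concurrent
D [5,6]: concurrent
E [8,9]: concurrent
F [10,12]: concurrent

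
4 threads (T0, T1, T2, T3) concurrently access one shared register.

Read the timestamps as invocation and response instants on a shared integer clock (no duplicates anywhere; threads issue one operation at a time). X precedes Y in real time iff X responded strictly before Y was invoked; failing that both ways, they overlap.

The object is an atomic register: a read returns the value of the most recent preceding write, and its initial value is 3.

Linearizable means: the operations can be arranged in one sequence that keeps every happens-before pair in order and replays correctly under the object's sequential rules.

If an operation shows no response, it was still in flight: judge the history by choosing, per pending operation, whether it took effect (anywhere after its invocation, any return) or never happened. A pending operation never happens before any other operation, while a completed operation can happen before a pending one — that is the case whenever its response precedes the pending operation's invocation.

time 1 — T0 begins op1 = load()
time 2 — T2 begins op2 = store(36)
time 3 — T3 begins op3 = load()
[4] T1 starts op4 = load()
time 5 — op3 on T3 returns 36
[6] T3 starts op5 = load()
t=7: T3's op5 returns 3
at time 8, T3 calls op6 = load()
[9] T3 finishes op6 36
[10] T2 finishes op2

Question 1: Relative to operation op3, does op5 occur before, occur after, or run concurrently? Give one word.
op5 spans [6,7], op3 spans [3,5]
resp(op3)=5 < inv(op5)=6

after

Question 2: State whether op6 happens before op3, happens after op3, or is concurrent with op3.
op6 spans [8,9], op3 spans [3,5]
resp(op3)=5 < inv(op6)=8

after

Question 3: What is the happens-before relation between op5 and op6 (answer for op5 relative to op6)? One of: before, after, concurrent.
op5 spans [6,7], op6 spans [8,9]
resp(op5)=7 < inv(op6)=8

before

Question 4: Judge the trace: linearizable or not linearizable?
cut after 6 events: linearizable; cut after 7 events (op5 responds, time 7): not linearizable
exactly one order of the 2 completed ops respects real time; the register replay fails
no completion choice of the 3 pending operations (op1, op2, op4) rescues it — every subset was tried
for example op3, op5 (pending dropped) fails at step 1: op3 load() → 36 is not legal there

not linearizable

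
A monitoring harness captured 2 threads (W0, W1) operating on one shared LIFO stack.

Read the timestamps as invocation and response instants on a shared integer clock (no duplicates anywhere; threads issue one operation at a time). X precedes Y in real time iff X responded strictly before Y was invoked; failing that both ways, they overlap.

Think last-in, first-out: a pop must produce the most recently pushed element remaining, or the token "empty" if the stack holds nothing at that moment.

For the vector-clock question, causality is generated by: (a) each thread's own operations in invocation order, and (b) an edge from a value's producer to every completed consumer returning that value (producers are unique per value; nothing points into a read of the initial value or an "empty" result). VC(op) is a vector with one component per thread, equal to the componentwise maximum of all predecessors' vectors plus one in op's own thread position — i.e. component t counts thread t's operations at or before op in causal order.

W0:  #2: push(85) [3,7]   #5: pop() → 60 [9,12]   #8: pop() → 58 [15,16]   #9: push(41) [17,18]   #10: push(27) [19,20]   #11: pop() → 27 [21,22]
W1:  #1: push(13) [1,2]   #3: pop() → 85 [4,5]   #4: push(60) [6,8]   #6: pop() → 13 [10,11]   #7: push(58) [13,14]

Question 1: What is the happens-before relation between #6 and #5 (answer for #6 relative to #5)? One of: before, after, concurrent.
#6 spans [10,11], #5 spans [9,12]
the intervals overlap in both directions

concurrent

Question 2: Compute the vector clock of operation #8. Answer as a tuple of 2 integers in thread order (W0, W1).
#1 (invocation 1): nothing precedes it; W1's component alone gives (0, 1)
#2 (invocation 3): nothing precedes it; W0's component alone gives (1, 0)
#3, invoked 4, takes VC(#1)=(0, 1), VC(#2)=(1, 0) under max, adds 1 for W1 → (1, 2)
#4, invoked 6, takes VC(#3)=(1, 2) under max, adds 1 for W1 → (1, 3)
#6, invoked 10, takes VC(#1)=(0, 1), VC(#4)=(1, 3) under max, adds 1 for W1 → (1, 4)
#5, invoked 9, takes VC(#2)=(1, 0), VC(#4)=(1, 3) under max, adds 1 for W0 → (2, 3)
#7, invoked 13, takes VC(#6)=(1, 4) under max, adds 1 for W1 → (1, 5)
#8, invoked 15, takes VC(#5)=(2, 3), VC(#7)=(1, 5) under max, adds 1 for W0 → (3, 5)
#9, invoked 17, takes VC(#8)=(3, 5) under max, adds 1 for W0 → (4, 5)
#10, invoked 19, takes VC(#9)=(4, 5) under max, adds 1 for W0 → (5, 5)
#11, invoked 21, takes VC(#10)=(5, 5) under max, adds 1 for W0 → (6, 5)
target: VC(#8) = (3, 5)

(3, 5)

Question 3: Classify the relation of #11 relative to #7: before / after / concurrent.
#11 spans [21,22], #7 spans [13,14]
resp(#7)=14 < inv(#11)=21

after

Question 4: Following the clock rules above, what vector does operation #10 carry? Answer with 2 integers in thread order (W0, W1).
no predecessors for #1 (invoked 1): W1 increments from zero → (0, 1)
no predecessors for #2 (invoked 3): W0 increments from zero → (1, 0)
merge at #3 (invoked 4): VC(#1)=(0, 1), VC(#2)=(1, 0), own-thread bump on W1 → (1, 2)
merge at #4 (invoked 6): VC(#3)=(1, 2), own-thread bump on W1 → (1, 3)
merge at #6 (invoked 10): VC(#1)=(0, 1), VC(#4)=(1, 3), own-thread bump on W1 → (1, 4)
merge at #5 (invoked 9): VC(#2)=(1, 0), VC(#4)=(1, 3), own-thread bump on W0 → (2, 3)
merge at #7 (invoked 13): VC(#6)=(1, 4), own-thread bump on W1 → (1, 5)
merge at #8 (invoked 15): VC(#5)=(2, 3), VC(#7)=(1, 5), own-thread bump on W0 → (3, 5)
merge at #9 (invoked 17): VC(#8)=(3, 5), own-thread bump on W0 → (4, 5)
merge at #10 (invoked 19): VC(#9)=(4, 5), own-thread bump on W0 → (5, 5)
merge at #11 (invoked 21): VC(#10)=(5, 5), own-thread bump on W0 → (6, 5)
target: VC(#10) = (5, 5)

(5, 5)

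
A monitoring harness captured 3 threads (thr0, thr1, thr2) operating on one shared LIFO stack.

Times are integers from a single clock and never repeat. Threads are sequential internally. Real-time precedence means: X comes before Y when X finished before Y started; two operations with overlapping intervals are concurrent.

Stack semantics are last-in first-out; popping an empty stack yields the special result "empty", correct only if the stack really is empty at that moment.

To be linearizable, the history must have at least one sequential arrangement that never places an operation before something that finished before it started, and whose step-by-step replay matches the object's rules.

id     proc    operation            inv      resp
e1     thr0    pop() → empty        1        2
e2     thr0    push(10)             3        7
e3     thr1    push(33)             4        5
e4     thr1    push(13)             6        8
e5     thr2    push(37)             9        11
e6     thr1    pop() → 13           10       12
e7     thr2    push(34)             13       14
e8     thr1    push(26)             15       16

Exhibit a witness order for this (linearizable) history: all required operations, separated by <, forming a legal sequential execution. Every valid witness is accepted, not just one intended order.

after step 1 (e1 pop() → empty): stack <>
after step 2 (e2 push(10)): stack <10>
after step 3 (e3 push(33)): stack <10,33>
after step 4 (e4 push(13)): stack <10,33,13>
after step 5 (e6 pop() → 13): stack <10,33>
after step 6 (e5 push(37)): stack <10,33,37>
after step 7 (e7 push(34)): stack <10,33,37,34>
after step 8 (e8 push(26)): stack <10,33,37,34,26>

e1 < e2 < e3 < e4 < e6 < e5 < e7 < e8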